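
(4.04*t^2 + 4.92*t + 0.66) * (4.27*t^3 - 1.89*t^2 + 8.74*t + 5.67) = 17.2508*t^5 + 13.3728*t^4 + 28.829*t^3 + 64.6602*t^2 + 33.6648*t + 3.7422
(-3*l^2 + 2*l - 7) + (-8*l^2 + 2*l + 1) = -11*l^2 + 4*l - 6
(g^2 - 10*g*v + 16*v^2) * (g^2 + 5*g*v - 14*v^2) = g^4 - 5*g^3*v - 48*g^2*v^2 + 220*g*v^3 - 224*v^4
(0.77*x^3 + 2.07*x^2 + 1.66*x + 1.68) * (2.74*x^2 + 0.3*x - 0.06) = 2.1098*x^5 + 5.9028*x^4 + 5.1232*x^3 + 4.977*x^2 + 0.4044*x - 0.1008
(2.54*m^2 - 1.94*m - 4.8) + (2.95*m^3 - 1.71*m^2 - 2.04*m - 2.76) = 2.95*m^3 + 0.83*m^2 - 3.98*m - 7.56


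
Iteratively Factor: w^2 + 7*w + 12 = (w + 3)*(w + 4)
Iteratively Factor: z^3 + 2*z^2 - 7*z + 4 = (z + 4)*(z^2 - 2*z + 1) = (z - 1)*(z + 4)*(z - 1)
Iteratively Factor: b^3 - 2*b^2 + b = (b - 1)*(b^2 - b) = b*(b - 1)*(b - 1)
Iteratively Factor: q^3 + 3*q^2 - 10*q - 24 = (q - 3)*(q^2 + 6*q + 8) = (q - 3)*(q + 4)*(q + 2)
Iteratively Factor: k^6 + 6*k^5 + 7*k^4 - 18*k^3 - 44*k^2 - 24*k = (k)*(k^5 + 6*k^4 + 7*k^3 - 18*k^2 - 44*k - 24) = k*(k + 3)*(k^4 + 3*k^3 - 2*k^2 - 12*k - 8) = k*(k + 2)*(k + 3)*(k^3 + k^2 - 4*k - 4) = k*(k + 2)^2*(k + 3)*(k^2 - k - 2) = k*(k + 1)*(k + 2)^2*(k + 3)*(k - 2)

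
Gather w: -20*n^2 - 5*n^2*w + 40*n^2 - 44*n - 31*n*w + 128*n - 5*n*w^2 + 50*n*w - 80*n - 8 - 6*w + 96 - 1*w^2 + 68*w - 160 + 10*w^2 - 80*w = 20*n^2 + 4*n + w^2*(9 - 5*n) + w*(-5*n^2 + 19*n - 18) - 72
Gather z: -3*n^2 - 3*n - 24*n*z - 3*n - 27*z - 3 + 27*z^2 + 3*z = -3*n^2 - 6*n + 27*z^2 + z*(-24*n - 24) - 3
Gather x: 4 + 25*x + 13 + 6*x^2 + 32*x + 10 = 6*x^2 + 57*x + 27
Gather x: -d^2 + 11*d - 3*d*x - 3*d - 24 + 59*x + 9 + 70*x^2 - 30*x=-d^2 + 8*d + 70*x^2 + x*(29 - 3*d) - 15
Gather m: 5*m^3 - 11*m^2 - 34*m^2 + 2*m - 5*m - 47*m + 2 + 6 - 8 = 5*m^3 - 45*m^2 - 50*m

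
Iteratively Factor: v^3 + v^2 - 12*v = (v)*(v^2 + v - 12) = v*(v + 4)*(v - 3)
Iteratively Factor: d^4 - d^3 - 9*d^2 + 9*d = (d - 1)*(d^3 - 9*d) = (d - 3)*(d - 1)*(d^2 + 3*d) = d*(d - 3)*(d - 1)*(d + 3)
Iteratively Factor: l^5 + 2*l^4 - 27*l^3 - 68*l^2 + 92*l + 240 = (l + 2)*(l^4 - 27*l^2 - 14*l + 120) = (l + 2)*(l + 3)*(l^3 - 3*l^2 - 18*l + 40) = (l + 2)*(l + 3)*(l + 4)*(l^2 - 7*l + 10) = (l - 2)*(l + 2)*(l + 3)*(l + 4)*(l - 5)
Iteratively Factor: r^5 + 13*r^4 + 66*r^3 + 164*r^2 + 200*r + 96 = (r + 4)*(r^4 + 9*r^3 + 30*r^2 + 44*r + 24) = (r + 2)*(r + 4)*(r^3 + 7*r^2 + 16*r + 12) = (r + 2)*(r + 3)*(r + 4)*(r^2 + 4*r + 4) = (r + 2)^2*(r + 3)*(r + 4)*(r + 2)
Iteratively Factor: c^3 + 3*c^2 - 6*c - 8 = (c + 1)*(c^2 + 2*c - 8) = (c + 1)*(c + 4)*(c - 2)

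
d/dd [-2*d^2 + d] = 1 - 4*d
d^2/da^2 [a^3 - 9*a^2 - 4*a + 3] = 6*a - 18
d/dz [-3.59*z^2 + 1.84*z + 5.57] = 1.84 - 7.18*z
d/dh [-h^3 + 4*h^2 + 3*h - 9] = -3*h^2 + 8*h + 3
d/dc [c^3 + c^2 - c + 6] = 3*c^2 + 2*c - 1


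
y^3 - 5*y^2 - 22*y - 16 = (y - 8)*(y + 1)*(y + 2)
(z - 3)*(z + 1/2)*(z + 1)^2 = z^4 - z^3/2 - 11*z^2/2 - 11*z/2 - 3/2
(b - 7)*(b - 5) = b^2 - 12*b + 35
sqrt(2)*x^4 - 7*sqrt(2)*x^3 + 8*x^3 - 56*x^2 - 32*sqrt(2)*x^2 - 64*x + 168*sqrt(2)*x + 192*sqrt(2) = (x - 8)*(x - 2*sqrt(2))*(x + 6*sqrt(2))*(sqrt(2)*x + sqrt(2))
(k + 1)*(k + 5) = k^2 + 6*k + 5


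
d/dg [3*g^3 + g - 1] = 9*g^2 + 1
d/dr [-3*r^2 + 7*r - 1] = 7 - 6*r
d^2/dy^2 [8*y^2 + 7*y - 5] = 16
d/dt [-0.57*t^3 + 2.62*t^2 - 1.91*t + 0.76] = -1.71*t^2 + 5.24*t - 1.91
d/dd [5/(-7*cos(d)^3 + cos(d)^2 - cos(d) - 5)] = 5*(-21*cos(d)^2 + 2*cos(d) - 1)*sin(d)/(7*cos(d)^3 - cos(d)^2 + cos(d) + 5)^2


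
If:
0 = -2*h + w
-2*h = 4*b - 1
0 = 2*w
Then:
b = 1/4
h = 0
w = 0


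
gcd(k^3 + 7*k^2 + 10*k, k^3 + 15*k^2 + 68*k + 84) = k + 2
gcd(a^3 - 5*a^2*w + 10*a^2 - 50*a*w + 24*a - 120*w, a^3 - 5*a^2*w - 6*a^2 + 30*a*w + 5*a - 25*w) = -a + 5*w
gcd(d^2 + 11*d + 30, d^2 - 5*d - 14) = 1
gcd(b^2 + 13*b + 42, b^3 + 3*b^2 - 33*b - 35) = b + 7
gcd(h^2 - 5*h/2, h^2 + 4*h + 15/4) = 1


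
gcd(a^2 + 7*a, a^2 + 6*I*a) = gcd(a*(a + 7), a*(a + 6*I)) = a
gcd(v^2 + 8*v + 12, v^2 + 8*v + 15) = 1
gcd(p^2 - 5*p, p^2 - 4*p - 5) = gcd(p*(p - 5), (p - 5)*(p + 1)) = p - 5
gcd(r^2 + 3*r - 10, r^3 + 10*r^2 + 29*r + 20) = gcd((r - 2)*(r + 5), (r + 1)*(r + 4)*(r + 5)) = r + 5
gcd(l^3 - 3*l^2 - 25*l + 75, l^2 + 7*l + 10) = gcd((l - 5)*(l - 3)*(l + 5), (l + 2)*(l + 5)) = l + 5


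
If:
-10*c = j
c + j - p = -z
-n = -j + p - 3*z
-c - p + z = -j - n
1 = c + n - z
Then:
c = 2/3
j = -20/3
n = 4/3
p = -5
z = 1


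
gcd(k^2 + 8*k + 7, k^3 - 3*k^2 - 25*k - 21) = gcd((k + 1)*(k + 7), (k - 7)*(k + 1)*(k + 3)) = k + 1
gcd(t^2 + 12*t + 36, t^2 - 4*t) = 1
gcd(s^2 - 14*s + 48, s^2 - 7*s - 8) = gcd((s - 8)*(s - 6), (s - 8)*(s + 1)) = s - 8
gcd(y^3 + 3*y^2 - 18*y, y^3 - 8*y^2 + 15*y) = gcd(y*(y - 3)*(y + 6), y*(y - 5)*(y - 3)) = y^2 - 3*y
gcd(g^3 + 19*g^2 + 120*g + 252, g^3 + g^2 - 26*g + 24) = g + 6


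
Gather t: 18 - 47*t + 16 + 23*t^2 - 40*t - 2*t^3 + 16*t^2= -2*t^3 + 39*t^2 - 87*t + 34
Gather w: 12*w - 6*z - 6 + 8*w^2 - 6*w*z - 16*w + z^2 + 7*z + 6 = 8*w^2 + w*(-6*z - 4) + z^2 + z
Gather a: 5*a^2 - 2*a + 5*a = 5*a^2 + 3*a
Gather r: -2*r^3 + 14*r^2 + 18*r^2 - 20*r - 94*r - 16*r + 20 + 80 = -2*r^3 + 32*r^2 - 130*r + 100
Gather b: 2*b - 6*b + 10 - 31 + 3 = -4*b - 18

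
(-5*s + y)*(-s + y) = 5*s^2 - 6*s*y + y^2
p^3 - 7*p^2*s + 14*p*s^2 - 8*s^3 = (p - 4*s)*(p - 2*s)*(p - s)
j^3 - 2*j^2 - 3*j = j*(j - 3)*(j + 1)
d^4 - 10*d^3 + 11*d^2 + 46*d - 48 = (d - 8)*(d - 3)*(d - 1)*(d + 2)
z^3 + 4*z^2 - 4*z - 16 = (z - 2)*(z + 2)*(z + 4)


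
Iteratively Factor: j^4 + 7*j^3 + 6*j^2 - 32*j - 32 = (j + 4)*(j^3 + 3*j^2 - 6*j - 8) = (j + 1)*(j + 4)*(j^2 + 2*j - 8) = (j + 1)*(j + 4)^2*(j - 2)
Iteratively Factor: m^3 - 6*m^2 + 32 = (m - 4)*(m^2 - 2*m - 8) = (m - 4)*(m + 2)*(m - 4)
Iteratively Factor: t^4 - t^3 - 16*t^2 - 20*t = (t + 2)*(t^3 - 3*t^2 - 10*t) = (t + 2)^2*(t^2 - 5*t) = t*(t + 2)^2*(t - 5)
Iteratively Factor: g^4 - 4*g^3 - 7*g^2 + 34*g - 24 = (g - 1)*(g^3 - 3*g^2 - 10*g + 24) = (g - 1)*(g + 3)*(g^2 - 6*g + 8) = (g - 4)*(g - 1)*(g + 3)*(g - 2)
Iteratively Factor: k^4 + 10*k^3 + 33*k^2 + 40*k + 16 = (k + 4)*(k^3 + 6*k^2 + 9*k + 4) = (k + 1)*(k + 4)*(k^2 + 5*k + 4) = (k + 1)^2*(k + 4)*(k + 4)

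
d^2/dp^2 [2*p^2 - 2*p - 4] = 4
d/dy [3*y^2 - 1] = 6*y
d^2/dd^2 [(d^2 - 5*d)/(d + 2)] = 28/(d^3 + 6*d^2 + 12*d + 8)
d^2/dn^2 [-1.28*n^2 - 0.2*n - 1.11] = -2.56000000000000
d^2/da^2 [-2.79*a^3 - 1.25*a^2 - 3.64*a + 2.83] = -16.74*a - 2.5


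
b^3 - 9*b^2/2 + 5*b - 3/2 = (b - 3)*(b - 1)*(b - 1/2)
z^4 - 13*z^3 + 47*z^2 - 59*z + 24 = (z - 8)*(z - 3)*(z - 1)^2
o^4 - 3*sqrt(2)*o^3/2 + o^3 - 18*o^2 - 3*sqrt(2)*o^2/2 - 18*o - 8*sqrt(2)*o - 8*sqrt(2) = (o + 1)*(o - 4*sqrt(2))*(o + sqrt(2)/2)*(o + 2*sqrt(2))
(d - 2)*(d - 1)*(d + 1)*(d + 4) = d^4 + 2*d^3 - 9*d^2 - 2*d + 8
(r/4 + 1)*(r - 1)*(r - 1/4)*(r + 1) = r^4/4 + 15*r^3/16 - r^2/2 - 15*r/16 + 1/4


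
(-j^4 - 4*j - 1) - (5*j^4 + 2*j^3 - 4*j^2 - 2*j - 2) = -6*j^4 - 2*j^3 + 4*j^2 - 2*j + 1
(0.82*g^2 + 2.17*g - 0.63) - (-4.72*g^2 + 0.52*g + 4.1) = 5.54*g^2 + 1.65*g - 4.73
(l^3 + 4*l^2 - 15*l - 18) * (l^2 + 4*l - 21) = l^5 + 8*l^4 - 20*l^3 - 162*l^2 + 243*l + 378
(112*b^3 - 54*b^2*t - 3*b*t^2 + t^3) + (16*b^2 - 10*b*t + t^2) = 112*b^3 - 54*b^2*t + 16*b^2 - 3*b*t^2 - 10*b*t + t^3 + t^2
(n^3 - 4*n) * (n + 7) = n^4 + 7*n^3 - 4*n^2 - 28*n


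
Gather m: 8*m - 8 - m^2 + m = -m^2 + 9*m - 8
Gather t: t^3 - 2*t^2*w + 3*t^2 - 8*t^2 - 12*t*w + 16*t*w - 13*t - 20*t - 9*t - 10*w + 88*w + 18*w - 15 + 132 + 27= t^3 + t^2*(-2*w - 5) + t*(4*w - 42) + 96*w + 144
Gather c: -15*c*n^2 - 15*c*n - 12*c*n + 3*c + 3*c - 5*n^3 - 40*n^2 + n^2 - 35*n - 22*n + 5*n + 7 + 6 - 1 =c*(-15*n^2 - 27*n + 6) - 5*n^3 - 39*n^2 - 52*n + 12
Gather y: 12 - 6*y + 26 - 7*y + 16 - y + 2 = 56 - 14*y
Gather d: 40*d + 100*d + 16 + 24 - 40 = 140*d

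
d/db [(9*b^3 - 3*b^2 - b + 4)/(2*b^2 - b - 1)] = (18*b^4 - 18*b^3 - 22*b^2 - 10*b + 5)/(4*b^4 - 4*b^3 - 3*b^2 + 2*b + 1)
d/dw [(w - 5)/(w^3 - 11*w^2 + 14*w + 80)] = 2*(3 - w)/(w^4 - 12*w^3 + 4*w^2 + 192*w + 256)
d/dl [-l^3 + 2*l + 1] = 2 - 3*l^2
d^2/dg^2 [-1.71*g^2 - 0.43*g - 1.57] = -3.42000000000000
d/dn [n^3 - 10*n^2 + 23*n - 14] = 3*n^2 - 20*n + 23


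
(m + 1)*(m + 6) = m^2 + 7*m + 6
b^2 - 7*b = b*(b - 7)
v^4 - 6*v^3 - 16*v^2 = v^2*(v - 8)*(v + 2)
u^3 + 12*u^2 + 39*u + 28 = (u + 1)*(u + 4)*(u + 7)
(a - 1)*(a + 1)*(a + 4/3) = a^3 + 4*a^2/3 - a - 4/3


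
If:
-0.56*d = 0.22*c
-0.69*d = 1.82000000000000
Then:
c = 6.71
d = -2.64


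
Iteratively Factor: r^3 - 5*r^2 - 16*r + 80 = (r + 4)*(r^2 - 9*r + 20) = (r - 5)*(r + 4)*(r - 4)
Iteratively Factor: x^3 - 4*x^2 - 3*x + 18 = (x - 3)*(x^2 - x - 6) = (x - 3)*(x + 2)*(x - 3)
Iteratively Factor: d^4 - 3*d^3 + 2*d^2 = (d - 2)*(d^3 - d^2) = d*(d - 2)*(d^2 - d) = d^2*(d - 2)*(d - 1)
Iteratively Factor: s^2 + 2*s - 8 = (s - 2)*(s + 4)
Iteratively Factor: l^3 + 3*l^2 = (l + 3)*(l^2) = l*(l + 3)*(l)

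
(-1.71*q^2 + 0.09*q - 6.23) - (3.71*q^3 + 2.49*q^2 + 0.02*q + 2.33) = -3.71*q^3 - 4.2*q^2 + 0.07*q - 8.56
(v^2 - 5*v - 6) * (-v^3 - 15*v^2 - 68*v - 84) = -v^5 - 10*v^4 + 13*v^3 + 346*v^2 + 828*v + 504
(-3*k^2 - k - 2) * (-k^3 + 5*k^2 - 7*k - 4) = 3*k^5 - 14*k^4 + 18*k^3 + 9*k^2 + 18*k + 8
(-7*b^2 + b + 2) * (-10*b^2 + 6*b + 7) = 70*b^4 - 52*b^3 - 63*b^2 + 19*b + 14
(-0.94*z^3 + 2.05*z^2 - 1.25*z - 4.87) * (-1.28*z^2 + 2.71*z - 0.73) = 1.2032*z^5 - 5.1714*z^4 + 7.8417*z^3 + 1.3496*z^2 - 12.2852*z + 3.5551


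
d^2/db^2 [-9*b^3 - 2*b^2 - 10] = -54*b - 4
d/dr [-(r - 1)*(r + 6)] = -2*r - 5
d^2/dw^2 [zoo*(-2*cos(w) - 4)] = zoo*cos(w)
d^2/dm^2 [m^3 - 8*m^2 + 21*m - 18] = 6*m - 16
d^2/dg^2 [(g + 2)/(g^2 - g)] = 2*(g^3 + 6*g^2 - 6*g + 2)/(g^3*(g^3 - 3*g^2 + 3*g - 1))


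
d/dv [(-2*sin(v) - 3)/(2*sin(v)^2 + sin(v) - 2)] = (4*sin(v)^2 + 12*sin(v) + 7)*cos(v)/(sin(v) - cos(2*v) - 1)^2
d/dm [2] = 0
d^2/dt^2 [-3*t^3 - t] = -18*t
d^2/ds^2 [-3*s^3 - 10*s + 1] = -18*s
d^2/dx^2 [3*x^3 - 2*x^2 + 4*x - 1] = 18*x - 4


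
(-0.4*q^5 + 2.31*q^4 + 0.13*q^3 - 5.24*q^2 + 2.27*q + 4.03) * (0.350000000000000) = -0.14*q^5 + 0.8085*q^4 + 0.0455*q^3 - 1.834*q^2 + 0.7945*q + 1.4105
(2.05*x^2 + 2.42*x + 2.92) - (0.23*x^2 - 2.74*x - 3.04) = 1.82*x^2 + 5.16*x + 5.96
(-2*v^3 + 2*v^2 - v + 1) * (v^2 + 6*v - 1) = -2*v^5 - 10*v^4 + 13*v^3 - 7*v^2 + 7*v - 1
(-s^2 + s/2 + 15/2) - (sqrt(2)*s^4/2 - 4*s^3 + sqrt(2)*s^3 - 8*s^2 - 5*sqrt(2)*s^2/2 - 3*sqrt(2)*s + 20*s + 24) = -sqrt(2)*s^4/2 - sqrt(2)*s^3 + 4*s^3 + 5*sqrt(2)*s^2/2 + 7*s^2 - 39*s/2 + 3*sqrt(2)*s - 33/2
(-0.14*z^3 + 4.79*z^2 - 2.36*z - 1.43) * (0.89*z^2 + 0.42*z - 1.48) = -0.1246*z^5 + 4.2043*z^4 + 0.1186*z^3 - 9.3531*z^2 + 2.8922*z + 2.1164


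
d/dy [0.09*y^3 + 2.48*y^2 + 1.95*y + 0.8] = 0.27*y^2 + 4.96*y + 1.95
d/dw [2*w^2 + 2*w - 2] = 4*w + 2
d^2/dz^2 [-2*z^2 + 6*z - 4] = -4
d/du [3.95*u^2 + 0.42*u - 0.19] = 7.9*u + 0.42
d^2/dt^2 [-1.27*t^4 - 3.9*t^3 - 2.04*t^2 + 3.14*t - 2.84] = -15.24*t^2 - 23.4*t - 4.08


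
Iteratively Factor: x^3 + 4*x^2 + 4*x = (x)*(x^2 + 4*x + 4) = x*(x + 2)*(x + 2)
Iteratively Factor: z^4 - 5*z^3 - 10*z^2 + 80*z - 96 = (z - 3)*(z^3 - 2*z^2 - 16*z + 32) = (z - 3)*(z - 2)*(z^2 - 16) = (z - 3)*(z - 2)*(z + 4)*(z - 4)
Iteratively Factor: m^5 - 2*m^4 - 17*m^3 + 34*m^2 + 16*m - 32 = (m - 2)*(m^4 - 17*m^2 + 16) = (m - 2)*(m + 4)*(m^3 - 4*m^2 - m + 4) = (m - 2)*(m + 1)*(m + 4)*(m^2 - 5*m + 4) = (m - 4)*(m - 2)*(m + 1)*(m + 4)*(m - 1)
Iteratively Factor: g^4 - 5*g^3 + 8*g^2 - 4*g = (g - 2)*(g^3 - 3*g^2 + 2*g) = (g - 2)*(g - 1)*(g^2 - 2*g) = (g - 2)^2*(g - 1)*(g)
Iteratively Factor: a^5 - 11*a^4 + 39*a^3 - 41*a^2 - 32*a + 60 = (a - 5)*(a^4 - 6*a^3 + 9*a^2 + 4*a - 12) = (a - 5)*(a - 2)*(a^3 - 4*a^2 + a + 6) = (a - 5)*(a - 2)^2*(a^2 - 2*a - 3) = (a - 5)*(a - 2)^2*(a + 1)*(a - 3)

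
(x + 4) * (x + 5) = x^2 + 9*x + 20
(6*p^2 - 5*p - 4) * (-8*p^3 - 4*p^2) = -48*p^5 + 16*p^4 + 52*p^3 + 16*p^2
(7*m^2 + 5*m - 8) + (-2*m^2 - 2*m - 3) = 5*m^2 + 3*m - 11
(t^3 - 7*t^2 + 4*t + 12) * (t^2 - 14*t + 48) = t^5 - 21*t^4 + 150*t^3 - 380*t^2 + 24*t + 576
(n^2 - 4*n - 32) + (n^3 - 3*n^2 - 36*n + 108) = n^3 - 2*n^2 - 40*n + 76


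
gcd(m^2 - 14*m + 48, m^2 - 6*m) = m - 6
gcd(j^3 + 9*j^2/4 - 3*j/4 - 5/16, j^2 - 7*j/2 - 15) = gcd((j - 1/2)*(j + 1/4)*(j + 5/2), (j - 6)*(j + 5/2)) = j + 5/2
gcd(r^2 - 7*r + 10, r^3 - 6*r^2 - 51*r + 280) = r - 5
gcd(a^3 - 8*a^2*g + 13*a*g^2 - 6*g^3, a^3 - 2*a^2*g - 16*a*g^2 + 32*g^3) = 1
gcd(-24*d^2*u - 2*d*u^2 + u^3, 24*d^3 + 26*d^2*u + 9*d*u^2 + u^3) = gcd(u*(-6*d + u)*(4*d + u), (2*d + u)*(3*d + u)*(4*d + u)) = 4*d + u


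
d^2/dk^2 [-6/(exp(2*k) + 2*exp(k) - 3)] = 12*(-4*(exp(k) + 1)^2*exp(k) + (2*exp(k) + 1)*(exp(2*k) + 2*exp(k) - 3))*exp(k)/(exp(2*k) + 2*exp(k) - 3)^3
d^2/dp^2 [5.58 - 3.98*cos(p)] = 3.98*cos(p)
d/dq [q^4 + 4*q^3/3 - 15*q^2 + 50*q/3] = 4*q^3 + 4*q^2 - 30*q + 50/3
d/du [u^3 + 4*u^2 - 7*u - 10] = 3*u^2 + 8*u - 7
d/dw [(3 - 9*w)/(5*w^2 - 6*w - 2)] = 3*(15*w^2 - 10*w + 12)/(25*w^4 - 60*w^3 + 16*w^2 + 24*w + 4)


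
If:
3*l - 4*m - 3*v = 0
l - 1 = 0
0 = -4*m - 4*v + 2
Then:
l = 1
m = 3/2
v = -1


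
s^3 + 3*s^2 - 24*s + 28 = (s - 2)^2*(s + 7)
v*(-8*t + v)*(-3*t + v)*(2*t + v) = 48*t^3*v + 2*t^2*v^2 - 9*t*v^3 + v^4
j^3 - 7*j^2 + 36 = (j - 6)*(j - 3)*(j + 2)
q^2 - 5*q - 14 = (q - 7)*(q + 2)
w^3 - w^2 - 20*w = w*(w - 5)*(w + 4)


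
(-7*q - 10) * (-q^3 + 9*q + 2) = 7*q^4 + 10*q^3 - 63*q^2 - 104*q - 20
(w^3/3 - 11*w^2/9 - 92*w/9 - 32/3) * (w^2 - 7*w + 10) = w^5/3 - 32*w^4/9 + 5*w^3/3 + 146*w^2/3 - 248*w/9 - 320/3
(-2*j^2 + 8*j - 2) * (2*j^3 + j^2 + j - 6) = -4*j^5 + 14*j^4 + 2*j^3 + 18*j^2 - 50*j + 12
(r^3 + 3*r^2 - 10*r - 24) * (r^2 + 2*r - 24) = r^5 + 5*r^4 - 28*r^3 - 116*r^2 + 192*r + 576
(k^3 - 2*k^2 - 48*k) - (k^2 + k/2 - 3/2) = k^3 - 3*k^2 - 97*k/2 + 3/2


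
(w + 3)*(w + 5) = w^2 + 8*w + 15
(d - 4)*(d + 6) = d^2 + 2*d - 24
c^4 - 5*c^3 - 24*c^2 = c^2*(c - 8)*(c + 3)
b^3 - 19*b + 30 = (b - 3)*(b - 2)*(b + 5)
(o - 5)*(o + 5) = o^2 - 25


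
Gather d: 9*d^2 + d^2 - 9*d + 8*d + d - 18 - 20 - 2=10*d^2 - 40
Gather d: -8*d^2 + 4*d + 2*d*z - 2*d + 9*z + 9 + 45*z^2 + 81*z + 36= -8*d^2 + d*(2*z + 2) + 45*z^2 + 90*z + 45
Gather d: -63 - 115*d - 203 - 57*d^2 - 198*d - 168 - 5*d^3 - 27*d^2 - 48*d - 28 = -5*d^3 - 84*d^2 - 361*d - 462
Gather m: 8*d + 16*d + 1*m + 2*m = 24*d + 3*m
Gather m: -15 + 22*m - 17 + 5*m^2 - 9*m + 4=5*m^2 + 13*m - 28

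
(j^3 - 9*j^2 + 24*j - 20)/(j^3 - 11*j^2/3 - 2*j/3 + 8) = 3*(j^2 - 7*j + 10)/(3*j^2 - 5*j - 12)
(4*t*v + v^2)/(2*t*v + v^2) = (4*t + v)/(2*t + v)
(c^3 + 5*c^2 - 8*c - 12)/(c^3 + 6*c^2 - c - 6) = (c - 2)/(c - 1)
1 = 1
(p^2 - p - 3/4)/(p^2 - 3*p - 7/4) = (2*p - 3)/(2*p - 7)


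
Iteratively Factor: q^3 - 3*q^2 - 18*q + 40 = (q - 2)*(q^2 - q - 20) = (q - 5)*(q - 2)*(q + 4)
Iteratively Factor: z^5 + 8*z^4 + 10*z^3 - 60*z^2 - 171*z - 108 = (z + 3)*(z^4 + 5*z^3 - 5*z^2 - 45*z - 36) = (z + 3)^2*(z^3 + 2*z^2 - 11*z - 12) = (z + 1)*(z + 3)^2*(z^2 + z - 12) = (z + 1)*(z + 3)^2*(z + 4)*(z - 3)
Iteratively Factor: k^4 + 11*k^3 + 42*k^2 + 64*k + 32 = (k + 4)*(k^3 + 7*k^2 + 14*k + 8) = (k + 2)*(k + 4)*(k^2 + 5*k + 4) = (k + 2)*(k + 4)^2*(k + 1)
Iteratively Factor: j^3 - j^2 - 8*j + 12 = (j - 2)*(j^2 + j - 6) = (j - 2)^2*(j + 3)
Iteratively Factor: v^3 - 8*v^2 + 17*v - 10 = (v - 1)*(v^2 - 7*v + 10) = (v - 5)*(v - 1)*(v - 2)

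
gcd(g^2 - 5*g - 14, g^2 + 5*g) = 1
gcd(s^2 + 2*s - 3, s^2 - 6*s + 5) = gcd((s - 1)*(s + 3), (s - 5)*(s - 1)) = s - 1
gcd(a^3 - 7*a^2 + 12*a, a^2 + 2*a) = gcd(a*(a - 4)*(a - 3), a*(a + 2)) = a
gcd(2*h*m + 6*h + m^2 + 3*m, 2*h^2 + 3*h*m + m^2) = 2*h + m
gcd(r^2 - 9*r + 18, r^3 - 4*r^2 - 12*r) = r - 6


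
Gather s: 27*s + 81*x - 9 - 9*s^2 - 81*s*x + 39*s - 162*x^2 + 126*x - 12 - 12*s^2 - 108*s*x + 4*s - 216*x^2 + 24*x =-21*s^2 + s*(70 - 189*x) - 378*x^2 + 231*x - 21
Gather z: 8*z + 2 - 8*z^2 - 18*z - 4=-8*z^2 - 10*z - 2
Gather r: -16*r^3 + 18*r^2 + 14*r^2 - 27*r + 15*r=-16*r^3 + 32*r^2 - 12*r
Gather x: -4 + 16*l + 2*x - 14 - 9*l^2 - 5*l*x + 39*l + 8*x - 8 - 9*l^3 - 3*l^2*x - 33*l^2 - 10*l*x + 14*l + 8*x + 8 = -9*l^3 - 42*l^2 + 69*l + x*(-3*l^2 - 15*l + 18) - 18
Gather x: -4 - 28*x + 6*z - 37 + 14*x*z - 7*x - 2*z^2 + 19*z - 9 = x*(14*z - 35) - 2*z^2 + 25*z - 50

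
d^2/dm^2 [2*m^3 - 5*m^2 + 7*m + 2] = 12*m - 10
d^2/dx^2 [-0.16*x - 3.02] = 0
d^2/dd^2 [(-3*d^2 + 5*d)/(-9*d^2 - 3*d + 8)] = 36*(-27*d^3 + 36*d^2 - 60*d + 4)/(729*d^6 + 729*d^5 - 1701*d^4 - 1269*d^3 + 1512*d^2 + 576*d - 512)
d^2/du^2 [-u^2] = -2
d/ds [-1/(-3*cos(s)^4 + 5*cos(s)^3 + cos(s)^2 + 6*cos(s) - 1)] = (12*cos(s)^3 - 15*cos(s)^2 - 2*cos(s) - 6)*sin(s)/(-3*cos(s)^4 + 5*cos(s)^3 + cos(s)^2 + 6*cos(s) - 1)^2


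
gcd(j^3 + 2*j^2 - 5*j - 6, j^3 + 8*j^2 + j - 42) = j^2 + j - 6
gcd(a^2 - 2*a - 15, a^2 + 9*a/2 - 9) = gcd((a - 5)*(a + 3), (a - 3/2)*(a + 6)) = 1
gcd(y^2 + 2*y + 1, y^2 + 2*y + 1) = y^2 + 2*y + 1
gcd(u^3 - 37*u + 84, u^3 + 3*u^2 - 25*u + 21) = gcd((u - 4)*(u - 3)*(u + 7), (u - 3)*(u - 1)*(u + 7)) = u^2 + 4*u - 21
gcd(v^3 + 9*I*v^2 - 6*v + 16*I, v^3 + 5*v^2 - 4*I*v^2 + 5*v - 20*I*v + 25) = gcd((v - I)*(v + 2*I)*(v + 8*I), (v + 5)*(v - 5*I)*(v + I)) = 1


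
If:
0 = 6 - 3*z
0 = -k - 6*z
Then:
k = -12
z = 2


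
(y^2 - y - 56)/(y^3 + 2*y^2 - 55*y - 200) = (y + 7)/(y^2 + 10*y + 25)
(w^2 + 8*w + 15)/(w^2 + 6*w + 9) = (w + 5)/(w + 3)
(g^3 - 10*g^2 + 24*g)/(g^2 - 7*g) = (g^2 - 10*g + 24)/(g - 7)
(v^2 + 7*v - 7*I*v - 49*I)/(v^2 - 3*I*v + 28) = (v + 7)/(v + 4*I)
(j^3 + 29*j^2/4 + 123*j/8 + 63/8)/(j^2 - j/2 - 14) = (4*j^2 + 15*j + 9)/(4*(j - 4))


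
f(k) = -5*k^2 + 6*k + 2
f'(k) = 6 - 10*k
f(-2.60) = -47.40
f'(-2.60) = 32.00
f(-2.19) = -35.12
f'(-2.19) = 27.90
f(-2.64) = -48.69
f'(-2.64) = 32.40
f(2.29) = -10.48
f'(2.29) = -16.90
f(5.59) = -120.70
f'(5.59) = -49.90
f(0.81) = 3.58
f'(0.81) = -2.10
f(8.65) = -320.21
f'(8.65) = -80.50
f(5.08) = -96.55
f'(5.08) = -44.80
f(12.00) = -646.00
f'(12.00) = -114.00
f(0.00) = 2.00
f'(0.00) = 6.00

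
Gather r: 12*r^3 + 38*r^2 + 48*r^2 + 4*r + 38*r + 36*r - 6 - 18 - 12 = 12*r^3 + 86*r^2 + 78*r - 36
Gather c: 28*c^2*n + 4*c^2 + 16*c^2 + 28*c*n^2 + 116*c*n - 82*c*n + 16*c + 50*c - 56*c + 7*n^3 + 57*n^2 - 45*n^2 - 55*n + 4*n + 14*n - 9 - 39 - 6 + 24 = c^2*(28*n + 20) + c*(28*n^2 + 34*n + 10) + 7*n^3 + 12*n^2 - 37*n - 30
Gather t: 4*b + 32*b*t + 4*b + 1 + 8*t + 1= 8*b + t*(32*b + 8) + 2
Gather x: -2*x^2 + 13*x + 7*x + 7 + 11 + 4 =-2*x^2 + 20*x + 22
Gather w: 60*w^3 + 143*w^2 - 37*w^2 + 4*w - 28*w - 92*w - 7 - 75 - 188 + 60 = 60*w^3 + 106*w^2 - 116*w - 210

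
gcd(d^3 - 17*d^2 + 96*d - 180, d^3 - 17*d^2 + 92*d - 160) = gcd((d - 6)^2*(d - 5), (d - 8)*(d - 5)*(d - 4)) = d - 5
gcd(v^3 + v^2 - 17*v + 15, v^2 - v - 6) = v - 3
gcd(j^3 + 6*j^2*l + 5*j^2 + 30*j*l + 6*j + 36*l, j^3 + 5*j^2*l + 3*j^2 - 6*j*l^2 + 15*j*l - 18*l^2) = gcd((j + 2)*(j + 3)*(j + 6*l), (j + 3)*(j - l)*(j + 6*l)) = j^2 + 6*j*l + 3*j + 18*l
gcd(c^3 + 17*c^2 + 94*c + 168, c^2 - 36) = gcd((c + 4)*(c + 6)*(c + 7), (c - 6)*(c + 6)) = c + 6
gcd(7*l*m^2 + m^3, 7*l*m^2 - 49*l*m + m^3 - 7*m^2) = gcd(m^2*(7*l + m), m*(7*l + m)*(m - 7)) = 7*l*m + m^2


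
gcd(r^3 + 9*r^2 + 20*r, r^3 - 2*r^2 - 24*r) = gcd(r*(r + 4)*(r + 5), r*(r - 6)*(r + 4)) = r^2 + 4*r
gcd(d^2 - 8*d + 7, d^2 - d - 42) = d - 7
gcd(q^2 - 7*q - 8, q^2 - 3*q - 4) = q + 1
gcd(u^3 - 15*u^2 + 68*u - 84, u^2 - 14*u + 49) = u - 7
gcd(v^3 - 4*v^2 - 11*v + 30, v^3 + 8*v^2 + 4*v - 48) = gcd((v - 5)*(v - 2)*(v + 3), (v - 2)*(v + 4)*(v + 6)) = v - 2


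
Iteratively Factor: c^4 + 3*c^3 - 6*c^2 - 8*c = (c)*(c^3 + 3*c^2 - 6*c - 8) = c*(c - 2)*(c^2 + 5*c + 4) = c*(c - 2)*(c + 4)*(c + 1)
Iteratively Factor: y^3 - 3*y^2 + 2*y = (y - 1)*(y^2 - 2*y) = y*(y - 1)*(y - 2)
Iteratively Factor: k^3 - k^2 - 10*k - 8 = (k + 2)*(k^2 - 3*k - 4) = (k - 4)*(k + 2)*(k + 1)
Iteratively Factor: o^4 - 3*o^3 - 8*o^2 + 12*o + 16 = (o + 1)*(o^3 - 4*o^2 - 4*o + 16) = (o + 1)*(o + 2)*(o^2 - 6*o + 8) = (o - 2)*(o + 1)*(o + 2)*(o - 4)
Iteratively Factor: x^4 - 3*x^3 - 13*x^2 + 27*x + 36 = (x + 3)*(x^3 - 6*x^2 + 5*x + 12) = (x - 3)*(x + 3)*(x^2 - 3*x - 4) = (x - 3)*(x + 1)*(x + 3)*(x - 4)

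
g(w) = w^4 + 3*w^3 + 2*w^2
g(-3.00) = 18.00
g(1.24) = 11.16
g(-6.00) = 720.00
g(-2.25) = 1.58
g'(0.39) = 3.17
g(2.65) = 119.19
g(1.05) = 6.89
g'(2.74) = 160.81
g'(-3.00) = -39.00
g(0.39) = 0.51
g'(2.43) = 120.26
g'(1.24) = 26.42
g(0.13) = 0.04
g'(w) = 4*w^3 + 9*w^2 + 4*w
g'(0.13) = 0.68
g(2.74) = 133.09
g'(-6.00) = -564.00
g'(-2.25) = -9.00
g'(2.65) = 148.24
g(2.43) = 89.72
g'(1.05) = 18.75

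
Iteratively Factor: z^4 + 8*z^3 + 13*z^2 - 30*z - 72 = (z - 2)*(z^3 + 10*z^2 + 33*z + 36) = (z - 2)*(z + 4)*(z^2 + 6*z + 9) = (z - 2)*(z + 3)*(z + 4)*(z + 3)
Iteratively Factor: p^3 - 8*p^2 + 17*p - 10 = (p - 5)*(p^2 - 3*p + 2) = (p - 5)*(p - 2)*(p - 1)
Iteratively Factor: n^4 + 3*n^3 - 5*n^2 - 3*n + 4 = (n + 1)*(n^3 + 2*n^2 - 7*n + 4) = (n - 1)*(n + 1)*(n^2 + 3*n - 4) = (n - 1)^2*(n + 1)*(n + 4)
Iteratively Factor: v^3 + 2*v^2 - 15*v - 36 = (v + 3)*(v^2 - v - 12) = (v + 3)^2*(v - 4)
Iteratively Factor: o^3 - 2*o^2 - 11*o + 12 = (o - 1)*(o^2 - o - 12) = (o - 1)*(o + 3)*(o - 4)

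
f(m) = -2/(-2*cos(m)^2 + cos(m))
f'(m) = -2*(-4*sin(m)*cos(m) + sin(m))/(-2*cos(m)^2 + cos(m))^2 = 2*(-sin(m)/cos(m)^2 + 4*tan(m))/(2*cos(m) - 1)^2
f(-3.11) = 0.67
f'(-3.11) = 0.04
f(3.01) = 0.68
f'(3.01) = -0.15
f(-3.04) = 0.67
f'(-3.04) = 0.11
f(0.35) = 2.42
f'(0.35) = 2.78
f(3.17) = 0.67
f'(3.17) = 0.03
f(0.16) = 2.08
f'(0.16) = 1.02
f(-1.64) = 25.41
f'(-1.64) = 411.12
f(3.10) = 0.67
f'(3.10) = -0.05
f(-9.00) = 0.78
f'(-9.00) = 0.58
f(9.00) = 0.78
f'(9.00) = -0.58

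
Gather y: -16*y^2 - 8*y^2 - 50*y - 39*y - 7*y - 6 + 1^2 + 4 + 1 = -24*y^2 - 96*y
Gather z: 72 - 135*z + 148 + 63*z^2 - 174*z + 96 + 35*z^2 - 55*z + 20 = 98*z^2 - 364*z + 336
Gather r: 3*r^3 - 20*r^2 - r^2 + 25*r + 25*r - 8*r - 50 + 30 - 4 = 3*r^3 - 21*r^2 + 42*r - 24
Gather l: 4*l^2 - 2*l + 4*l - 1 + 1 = 4*l^2 + 2*l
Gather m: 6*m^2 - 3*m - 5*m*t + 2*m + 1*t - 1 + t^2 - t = 6*m^2 + m*(-5*t - 1) + t^2 - 1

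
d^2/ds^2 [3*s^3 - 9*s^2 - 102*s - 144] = 18*s - 18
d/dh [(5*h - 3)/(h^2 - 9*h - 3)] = (-5*h^2 + 6*h - 42)/(h^4 - 18*h^3 + 75*h^2 + 54*h + 9)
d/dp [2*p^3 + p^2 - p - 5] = 6*p^2 + 2*p - 1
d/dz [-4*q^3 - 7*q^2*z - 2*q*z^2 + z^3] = -7*q^2 - 4*q*z + 3*z^2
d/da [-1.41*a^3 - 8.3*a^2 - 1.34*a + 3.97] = -4.23*a^2 - 16.6*a - 1.34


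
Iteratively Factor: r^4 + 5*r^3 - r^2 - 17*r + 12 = (r - 1)*(r^3 + 6*r^2 + 5*r - 12) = (r - 1)*(r + 3)*(r^2 + 3*r - 4) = (r - 1)*(r + 3)*(r + 4)*(r - 1)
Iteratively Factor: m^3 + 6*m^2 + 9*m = (m)*(m^2 + 6*m + 9) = m*(m + 3)*(m + 3)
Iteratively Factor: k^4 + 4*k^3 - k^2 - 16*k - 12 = (k + 2)*(k^3 + 2*k^2 - 5*k - 6) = (k + 1)*(k + 2)*(k^2 + k - 6) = (k - 2)*(k + 1)*(k + 2)*(k + 3)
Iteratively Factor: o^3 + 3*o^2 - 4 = (o + 2)*(o^2 + o - 2) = (o + 2)^2*(o - 1)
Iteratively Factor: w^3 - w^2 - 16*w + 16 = (w - 4)*(w^2 + 3*w - 4) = (w - 4)*(w + 4)*(w - 1)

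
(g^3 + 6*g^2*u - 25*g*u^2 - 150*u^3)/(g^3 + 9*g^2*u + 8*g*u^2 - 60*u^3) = (-g + 5*u)/(-g + 2*u)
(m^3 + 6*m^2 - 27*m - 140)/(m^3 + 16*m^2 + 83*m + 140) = (m - 5)/(m + 5)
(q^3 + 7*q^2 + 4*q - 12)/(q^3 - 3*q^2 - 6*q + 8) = (q + 6)/(q - 4)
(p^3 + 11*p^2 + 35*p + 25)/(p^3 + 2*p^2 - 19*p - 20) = (p + 5)/(p - 4)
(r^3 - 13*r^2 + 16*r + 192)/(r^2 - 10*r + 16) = (r^2 - 5*r - 24)/(r - 2)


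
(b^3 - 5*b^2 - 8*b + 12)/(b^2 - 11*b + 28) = (b^3 - 5*b^2 - 8*b + 12)/(b^2 - 11*b + 28)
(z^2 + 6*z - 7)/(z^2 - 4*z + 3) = (z + 7)/(z - 3)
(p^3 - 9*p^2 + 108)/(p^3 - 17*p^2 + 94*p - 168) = (p^2 - 3*p - 18)/(p^2 - 11*p + 28)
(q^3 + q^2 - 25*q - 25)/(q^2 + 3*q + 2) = (q^2 - 25)/(q + 2)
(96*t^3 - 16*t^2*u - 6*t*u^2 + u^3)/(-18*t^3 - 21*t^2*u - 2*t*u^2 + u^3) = (-16*t^2 + u^2)/(3*t^2 + 4*t*u + u^2)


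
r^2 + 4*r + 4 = (r + 2)^2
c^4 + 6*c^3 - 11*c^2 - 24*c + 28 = (c - 2)*(c - 1)*(c + 2)*(c + 7)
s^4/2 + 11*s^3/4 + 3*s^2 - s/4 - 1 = (s/2 + 1/2)*(s - 1/2)*(s + 1)*(s + 4)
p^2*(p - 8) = p^3 - 8*p^2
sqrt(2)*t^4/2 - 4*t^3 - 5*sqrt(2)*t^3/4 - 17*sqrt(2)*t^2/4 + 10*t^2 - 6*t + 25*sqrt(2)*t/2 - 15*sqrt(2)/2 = (t - 3/2)*(t - 1)*(t - 5*sqrt(2))*(sqrt(2)*t/2 + 1)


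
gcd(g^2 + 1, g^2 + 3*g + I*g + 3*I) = g + I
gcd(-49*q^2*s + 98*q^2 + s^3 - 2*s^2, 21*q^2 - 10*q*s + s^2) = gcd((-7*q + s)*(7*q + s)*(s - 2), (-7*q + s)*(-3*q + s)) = 7*q - s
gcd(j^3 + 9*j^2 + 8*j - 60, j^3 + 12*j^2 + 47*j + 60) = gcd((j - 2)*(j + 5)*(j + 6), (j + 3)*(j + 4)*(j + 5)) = j + 5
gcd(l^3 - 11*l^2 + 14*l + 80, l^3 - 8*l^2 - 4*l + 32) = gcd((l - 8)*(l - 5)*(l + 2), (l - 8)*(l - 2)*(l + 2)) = l^2 - 6*l - 16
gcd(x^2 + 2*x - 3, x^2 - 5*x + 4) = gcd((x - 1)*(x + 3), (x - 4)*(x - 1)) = x - 1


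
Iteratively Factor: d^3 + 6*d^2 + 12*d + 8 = (d + 2)*(d^2 + 4*d + 4) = (d + 2)^2*(d + 2)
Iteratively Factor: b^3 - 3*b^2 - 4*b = (b - 4)*(b^2 + b) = b*(b - 4)*(b + 1)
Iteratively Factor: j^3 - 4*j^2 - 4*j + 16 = (j + 2)*(j^2 - 6*j + 8) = (j - 4)*(j + 2)*(j - 2)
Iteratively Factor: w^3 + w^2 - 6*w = (w - 2)*(w^2 + 3*w) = (w - 2)*(w + 3)*(w)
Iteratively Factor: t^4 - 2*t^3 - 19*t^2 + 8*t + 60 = (t + 2)*(t^3 - 4*t^2 - 11*t + 30) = (t - 2)*(t + 2)*(t^2 - 2*t - 15) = (t - 2)*(t + 2)*(t + 3)*(t - 5)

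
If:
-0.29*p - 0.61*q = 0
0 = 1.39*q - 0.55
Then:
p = -0.83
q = 0.40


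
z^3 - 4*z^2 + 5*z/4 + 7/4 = (z - 7/2)*(z - 1)*(z + 1/2)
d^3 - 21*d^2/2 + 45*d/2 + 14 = (d - 7)*(d - 4)*(d + 1/2)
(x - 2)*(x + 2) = x^2 - 4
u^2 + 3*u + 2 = (u + 1)*(u + 2)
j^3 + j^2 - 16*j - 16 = (j - 4)*(j + 1)*(j + 4)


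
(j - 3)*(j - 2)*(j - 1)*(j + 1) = j^4 - 5*j^3 + 5*j^2 + 5*j - 6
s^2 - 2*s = s*(s - 2)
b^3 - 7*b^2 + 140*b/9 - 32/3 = (b - 3)*(b - 8/3)*(b - 4/3)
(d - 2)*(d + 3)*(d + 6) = d^3 + 7*d^2 - 36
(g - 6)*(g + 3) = g^2 - 3*g - 18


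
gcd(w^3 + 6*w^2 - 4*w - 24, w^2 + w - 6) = w - 2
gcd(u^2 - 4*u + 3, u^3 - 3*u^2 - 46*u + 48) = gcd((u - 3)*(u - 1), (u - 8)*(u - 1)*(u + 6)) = u - 1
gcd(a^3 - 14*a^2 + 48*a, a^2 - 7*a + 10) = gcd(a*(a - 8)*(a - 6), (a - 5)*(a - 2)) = 1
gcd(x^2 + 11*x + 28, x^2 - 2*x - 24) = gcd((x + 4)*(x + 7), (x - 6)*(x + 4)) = x + 4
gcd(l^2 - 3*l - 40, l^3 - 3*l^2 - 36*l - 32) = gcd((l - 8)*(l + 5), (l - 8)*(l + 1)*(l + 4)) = l - 8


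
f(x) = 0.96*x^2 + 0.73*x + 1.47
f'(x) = 1.92*x + 0.73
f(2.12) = 7.33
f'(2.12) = 4.80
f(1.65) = 5.29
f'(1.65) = 3.90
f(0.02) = 1.48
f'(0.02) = 0.77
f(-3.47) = 10.50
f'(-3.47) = -5.93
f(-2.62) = 6.15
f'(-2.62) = -4.30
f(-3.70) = 11.91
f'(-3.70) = -6.37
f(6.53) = 47.17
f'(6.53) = 13.27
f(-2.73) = 6.63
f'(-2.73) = -4.51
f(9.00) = 85.80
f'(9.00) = 18.01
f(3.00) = 12.30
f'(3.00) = 6.49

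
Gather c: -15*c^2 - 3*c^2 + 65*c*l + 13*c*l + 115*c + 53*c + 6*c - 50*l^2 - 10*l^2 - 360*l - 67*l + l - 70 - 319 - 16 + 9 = -18*c^2 + c*(78*l + 174) - 60*l^2 - 426*l - 396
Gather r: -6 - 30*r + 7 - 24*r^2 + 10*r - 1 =-24*r^2 - 20*r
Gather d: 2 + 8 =10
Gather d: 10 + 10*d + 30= 10*d + 40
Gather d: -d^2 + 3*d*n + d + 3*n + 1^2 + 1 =-d^2 + d*(3*n + 1) + 3*n + 2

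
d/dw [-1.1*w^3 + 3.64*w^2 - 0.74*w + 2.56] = -3.3*w^2 + 7.28*w - 0.74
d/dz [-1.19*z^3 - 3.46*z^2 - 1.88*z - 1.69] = -3.57*z^2 - 6.92*z - 1.88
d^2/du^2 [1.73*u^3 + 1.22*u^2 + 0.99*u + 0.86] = 10.38*u + 2.44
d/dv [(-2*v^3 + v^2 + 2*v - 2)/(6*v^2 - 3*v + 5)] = (-12*v^4 + 12*v^3 - 45*v^2 + 34*v + 4)/(36*v^4 - 36*v^3 + 69*v^2 - 30*v + 25)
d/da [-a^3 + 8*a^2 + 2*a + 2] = -3*a^2 + 16*a + 2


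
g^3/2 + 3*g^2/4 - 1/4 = (g/2 + 1/2)*(g - 1/2)*(g + 1)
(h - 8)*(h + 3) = h^2 - 5*h - 24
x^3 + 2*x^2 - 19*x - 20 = (x - 4)*(x + 1)*(x + 5)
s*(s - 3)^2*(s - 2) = s^4 - 8*s^3 + 21*s^2 - 18*s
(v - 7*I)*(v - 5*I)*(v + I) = v^3 - 11*I*v^2 - 23*v - 35*I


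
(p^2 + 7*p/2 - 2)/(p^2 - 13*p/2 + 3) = (p + 4)/(p - 6)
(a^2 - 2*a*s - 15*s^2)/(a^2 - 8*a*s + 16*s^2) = (a^2 - 2*a*s - 15*s^2)/(a^2 - 8*a*s + 16*s^2)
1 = 1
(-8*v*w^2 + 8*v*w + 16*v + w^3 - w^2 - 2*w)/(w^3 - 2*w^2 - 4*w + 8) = (-8*v*w - 8*v + w^2 + w)/(w^2 - 4)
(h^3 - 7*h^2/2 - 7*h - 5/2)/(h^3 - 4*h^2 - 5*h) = (h + 1/2)/h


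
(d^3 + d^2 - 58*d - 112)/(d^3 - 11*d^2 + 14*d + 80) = (d + 7)/(d - 5)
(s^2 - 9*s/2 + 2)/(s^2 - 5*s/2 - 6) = (2*s - 1)/(2*s + 3)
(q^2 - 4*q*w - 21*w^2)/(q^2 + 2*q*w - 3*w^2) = (q - 7*w)/(q - w)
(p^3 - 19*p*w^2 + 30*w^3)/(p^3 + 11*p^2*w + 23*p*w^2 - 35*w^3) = (p^2 - 5*p*w + 6*w^2)/(p^2 + 6*p*w - 7*w^2)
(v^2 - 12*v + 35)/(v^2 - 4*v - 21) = (v - 5)/(v + 3)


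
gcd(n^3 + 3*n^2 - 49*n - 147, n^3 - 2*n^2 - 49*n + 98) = n^2 - 49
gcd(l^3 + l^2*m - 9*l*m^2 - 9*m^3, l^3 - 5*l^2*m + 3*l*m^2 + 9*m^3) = l^2 - 2*l*m - 3*m^2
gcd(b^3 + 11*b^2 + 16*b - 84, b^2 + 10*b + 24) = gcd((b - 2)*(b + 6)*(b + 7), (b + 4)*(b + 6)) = b + 6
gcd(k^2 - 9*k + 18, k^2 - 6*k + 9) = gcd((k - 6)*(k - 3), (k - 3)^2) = k - 3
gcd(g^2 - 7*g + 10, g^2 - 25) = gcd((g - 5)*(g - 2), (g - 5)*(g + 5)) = g - 5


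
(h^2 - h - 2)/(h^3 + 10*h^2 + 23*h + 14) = (h - 2)/(h^2 + 9*h + 14)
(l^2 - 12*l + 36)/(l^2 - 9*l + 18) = (l - 6)/(l - 3)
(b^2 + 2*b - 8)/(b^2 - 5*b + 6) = (b + 4)/(b - 3)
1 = 1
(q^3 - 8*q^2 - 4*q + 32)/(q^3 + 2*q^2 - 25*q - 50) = (q^2 - 10*q + 16)/(q^2 - 25)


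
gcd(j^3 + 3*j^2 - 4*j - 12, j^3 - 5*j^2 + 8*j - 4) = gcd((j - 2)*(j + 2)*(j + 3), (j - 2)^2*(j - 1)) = j - 2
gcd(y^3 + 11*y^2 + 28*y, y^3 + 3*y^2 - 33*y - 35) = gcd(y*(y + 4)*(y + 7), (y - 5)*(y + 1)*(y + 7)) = y + 7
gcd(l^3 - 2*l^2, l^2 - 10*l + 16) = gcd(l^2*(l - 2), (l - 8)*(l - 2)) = l - 2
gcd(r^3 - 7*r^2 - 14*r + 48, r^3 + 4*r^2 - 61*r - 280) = r - 8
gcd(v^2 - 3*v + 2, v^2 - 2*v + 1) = v - 1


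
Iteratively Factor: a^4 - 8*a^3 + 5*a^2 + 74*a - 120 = (a - 2)*(a^3 - 6*a^2 - 7*a + 60) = (a - 2)*(a + 3)*(a^2 - 9*a + 20) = (a - 4)*(a - 2)*(a + 3)*(a - 5)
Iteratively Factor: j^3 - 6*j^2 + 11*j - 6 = (j - 1)*(j^2 - 5*j + 6) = (j - 3)*(j - 1)*(j - 2)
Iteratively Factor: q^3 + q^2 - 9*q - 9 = (q - 3)*(q^2 + 4*q + 3) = (q - 3)*(q + 1)*(q + 3)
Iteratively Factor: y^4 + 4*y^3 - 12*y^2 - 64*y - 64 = (y - 4)*(y^3 + 8*y^2 + 20*y + 16) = (y - 4)*(y + 2)*(y^2 + 6*y + 8) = (y - 4)*(y + 2)^2*(y + 4)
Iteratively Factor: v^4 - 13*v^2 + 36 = (v + 3)*(v^3 - 3*v^2 - 4*v + 12) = (v + 2)*(v + 3)*(v^2 - 5*v + 6) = (v - 2)*(v + 2)*(v + 3)*(v - 3)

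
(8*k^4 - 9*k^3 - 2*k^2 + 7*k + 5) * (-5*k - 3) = -40*k^5 + 21*k^4 + 37*k^3 - 29*k^2 - 46*k - 15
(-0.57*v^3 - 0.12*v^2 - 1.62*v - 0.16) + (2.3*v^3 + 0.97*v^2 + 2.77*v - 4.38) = 1.73*v^3 + 0.85*v^2 + 1.15*v - 4.54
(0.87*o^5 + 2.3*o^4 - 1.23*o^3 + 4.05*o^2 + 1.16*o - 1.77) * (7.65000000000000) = 6.6555*o^5 + 17.595*o^4 - 9.4095*o^3 + 30.9825*o^2 + 8.874*o - 13.5405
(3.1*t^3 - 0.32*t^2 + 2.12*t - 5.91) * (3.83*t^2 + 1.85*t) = 11.873*t^5 + 4.5094*t^4 + 7.5276*t^3 - 18.7133*t^2 - 10.9335*t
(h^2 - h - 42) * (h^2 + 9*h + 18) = h^4 + 8*h^3 - 33*h^2 - 396*h - 756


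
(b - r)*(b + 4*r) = b^2 + 3*b*r - 4*r^2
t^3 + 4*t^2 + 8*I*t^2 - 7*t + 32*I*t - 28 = (t + 4)*(t + I)*(t + 7*I)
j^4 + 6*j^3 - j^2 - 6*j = j*(j - 1)*(j + 1)*(j + 6)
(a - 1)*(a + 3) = a^2 + 2*a - 3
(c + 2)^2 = c^2 + 4*c + 4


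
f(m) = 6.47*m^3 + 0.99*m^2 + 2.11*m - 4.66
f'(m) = 19.41*m^2 + 1.98*m + 2.11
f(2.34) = 88.60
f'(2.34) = 113.02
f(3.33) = 252.26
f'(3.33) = 223.94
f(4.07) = 456.53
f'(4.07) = 331.69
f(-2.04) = -59.77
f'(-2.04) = 78.85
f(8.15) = 3580.79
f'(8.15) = 1307.51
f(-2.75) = -137.53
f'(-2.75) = 143.45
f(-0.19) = -5.07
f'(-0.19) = 2.43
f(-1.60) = -32.00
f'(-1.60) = 48.63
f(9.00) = 4811.15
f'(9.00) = 1592.14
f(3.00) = 185.27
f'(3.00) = 182.74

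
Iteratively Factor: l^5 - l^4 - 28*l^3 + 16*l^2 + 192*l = (l + 4)*(l^4 - 5*l^3 - 8*l^2 + 48*l) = (l - 4)*(l + 4)*(l^3 - l^2 - 12*l) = l*(l - 4)*(l + 4)*(l^2 - l - 12) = l*(l - 4)*(l + 3)*(l + 4)*(l - 4)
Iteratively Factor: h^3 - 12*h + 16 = (h - 2)*(h^2 + 2*h - 8) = (h - 2)*(h + 4)*(h - 2)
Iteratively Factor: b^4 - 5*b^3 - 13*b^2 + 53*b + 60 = (b + 1)*(b^3 - 6*b^2 - 7*b + 60) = (b - 5)*(b + 1)*(b^2 - b - 12) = (b - 5)*(b - 4)*(b + 1)*(b + 3)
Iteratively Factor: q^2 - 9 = (q + 3)*(q - 3)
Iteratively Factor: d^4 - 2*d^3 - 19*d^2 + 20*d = (d + 4)*(d^3 - 6*d^2 + 5*d) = d*(d + 4)*(d^2 - 6*d + 5) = d*(d - 1)*(d + 4)*(d - 5)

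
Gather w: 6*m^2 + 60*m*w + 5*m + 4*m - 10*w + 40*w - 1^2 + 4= 6*m^2 + 9*m + w*(60*m + 30) + 3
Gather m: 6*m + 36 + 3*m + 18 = 9*m + 54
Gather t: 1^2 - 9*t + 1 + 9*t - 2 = 0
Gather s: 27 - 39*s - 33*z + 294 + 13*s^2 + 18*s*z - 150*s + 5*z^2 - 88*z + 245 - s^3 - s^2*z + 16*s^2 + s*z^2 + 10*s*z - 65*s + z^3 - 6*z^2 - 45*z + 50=-s^3 + s^2*(29 - z) + s*(z^2 + 28*z - 254) + z^3 - z^2 - 166*z + 616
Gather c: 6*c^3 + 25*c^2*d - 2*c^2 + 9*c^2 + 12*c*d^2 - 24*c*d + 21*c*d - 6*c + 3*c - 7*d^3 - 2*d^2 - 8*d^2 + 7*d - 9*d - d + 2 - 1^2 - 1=6*c^3 + c^2*(25*d + 7) + c*(12*d^2 - 3*d - 3) - 7*d^3 - 10*d^2 - 3*d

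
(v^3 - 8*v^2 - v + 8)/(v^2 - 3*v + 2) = (v^2 - 7*v - 8)/(v - 2)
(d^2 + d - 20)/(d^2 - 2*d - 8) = (d + 5)/(d + 2)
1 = 1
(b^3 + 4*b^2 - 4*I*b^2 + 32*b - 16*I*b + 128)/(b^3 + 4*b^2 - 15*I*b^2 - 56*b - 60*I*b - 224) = (b + 4*I)/(b - 7*I)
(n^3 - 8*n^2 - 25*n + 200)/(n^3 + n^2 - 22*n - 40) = (n^2 - 3*n - 40)/(n^2 + 6*n + 8)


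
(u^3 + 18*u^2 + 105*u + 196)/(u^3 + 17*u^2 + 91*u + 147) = (u + 4)/(u + 3)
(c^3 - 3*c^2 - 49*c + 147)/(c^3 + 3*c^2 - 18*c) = (c^2 - 49)/(c*(c + 6))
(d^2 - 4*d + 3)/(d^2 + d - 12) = (d - 1)/(d + 4)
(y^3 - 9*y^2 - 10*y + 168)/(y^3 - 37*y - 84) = (y - 6)/(y + 3)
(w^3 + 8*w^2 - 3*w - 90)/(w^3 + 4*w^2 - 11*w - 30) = (w + 6)/(w + 2)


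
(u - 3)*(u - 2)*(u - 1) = u^3 - 6*u^2 + 11*u - 6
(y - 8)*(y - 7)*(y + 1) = y^3 - 14*y^2 + 41*y + 56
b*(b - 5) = b^2 - 5*b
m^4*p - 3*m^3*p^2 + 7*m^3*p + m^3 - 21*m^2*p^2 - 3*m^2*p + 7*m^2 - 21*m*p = m*(m + 7)*(m - 3*p)*(m*p + 1)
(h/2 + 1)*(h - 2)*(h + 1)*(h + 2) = h^4/2 + 3*h^3/2 - h^2 - 6*h - 4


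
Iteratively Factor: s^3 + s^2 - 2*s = (s - 1)*(s^2 + 2*s) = s*(s - 1)*(s + 2)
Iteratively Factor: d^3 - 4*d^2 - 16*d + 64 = (d - 4)*(d^2 - 16) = (d - 4)^2*(d + 4)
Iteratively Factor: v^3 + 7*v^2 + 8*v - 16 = (v + 4)*(v^2 + 3*v - 4) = (v + 4)^2*(v - 1)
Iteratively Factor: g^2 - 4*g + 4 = (g - 2)*(g - 2)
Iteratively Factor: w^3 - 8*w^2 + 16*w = (w)*(w^2 - 8*w + 16) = w*(w - 4)*(w - 4)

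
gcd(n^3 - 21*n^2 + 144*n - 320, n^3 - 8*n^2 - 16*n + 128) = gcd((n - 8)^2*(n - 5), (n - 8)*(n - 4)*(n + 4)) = n - 8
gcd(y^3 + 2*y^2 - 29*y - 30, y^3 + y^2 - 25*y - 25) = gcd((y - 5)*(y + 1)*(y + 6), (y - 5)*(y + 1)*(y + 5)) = y^2 - 4*y - 5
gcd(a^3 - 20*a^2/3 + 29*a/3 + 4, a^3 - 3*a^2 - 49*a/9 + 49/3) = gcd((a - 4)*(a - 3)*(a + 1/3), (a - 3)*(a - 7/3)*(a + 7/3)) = a - 3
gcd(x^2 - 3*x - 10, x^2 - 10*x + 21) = 1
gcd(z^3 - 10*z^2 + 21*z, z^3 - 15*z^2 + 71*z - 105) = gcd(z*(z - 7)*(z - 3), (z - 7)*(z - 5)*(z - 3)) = z^2 - 10*z + 21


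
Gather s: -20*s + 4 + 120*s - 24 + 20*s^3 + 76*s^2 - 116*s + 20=20*s^3 + 76*s^2 - 16*s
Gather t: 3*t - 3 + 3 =3*t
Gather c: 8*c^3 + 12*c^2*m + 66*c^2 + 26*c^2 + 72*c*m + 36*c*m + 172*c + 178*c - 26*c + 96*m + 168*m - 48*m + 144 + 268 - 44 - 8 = 8*c^3 + c^2*(12*m + 92) + c*(108*m + 324) + 216*m + 360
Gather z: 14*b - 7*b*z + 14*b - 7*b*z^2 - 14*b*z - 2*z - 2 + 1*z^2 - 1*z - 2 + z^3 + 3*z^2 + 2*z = 28*b + z^3 + z^2*(4 - 7*b) + z*(-21*b - 1) - 4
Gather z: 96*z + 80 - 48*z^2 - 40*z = -48*z^2 + 56*z + 80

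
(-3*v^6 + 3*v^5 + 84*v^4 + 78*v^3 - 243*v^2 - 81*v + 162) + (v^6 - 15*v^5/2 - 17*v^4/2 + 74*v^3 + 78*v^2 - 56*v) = -2*v^6 - 9*v^5/2 + 151*v^4/2 + 152*v^3 - 165*v^2 - 137*v + 162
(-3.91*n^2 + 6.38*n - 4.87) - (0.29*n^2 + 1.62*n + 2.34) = -4.2*n^2 + 4.76*n - 7.21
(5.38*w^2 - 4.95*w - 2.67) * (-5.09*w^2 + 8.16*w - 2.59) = -27.3842*w^4 + 69.0963*w^3 - 40.7359*w^2 - 8.9667*w + 6.9153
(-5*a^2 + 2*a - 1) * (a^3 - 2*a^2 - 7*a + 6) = -5*a^5 + 12*a^4 + 30*a^3 - 42*a^2 + 19*a - 6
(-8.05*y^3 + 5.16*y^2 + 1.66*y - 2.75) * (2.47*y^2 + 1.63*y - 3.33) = -19.8835*y^5 - 0.376300000000001*y^4 + 39.3175*y^3 - 21.2695*y^2 - 10.0103*y + 9.1575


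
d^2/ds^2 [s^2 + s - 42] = 2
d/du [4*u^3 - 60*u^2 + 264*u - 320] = 12*u^2 - 120*u + 264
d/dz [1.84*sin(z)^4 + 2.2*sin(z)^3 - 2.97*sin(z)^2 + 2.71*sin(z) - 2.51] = (7.36*sin(z)^3 + 6.6*sin(z)^2 - 5.94*sin(z) + 2.71)*cos(z)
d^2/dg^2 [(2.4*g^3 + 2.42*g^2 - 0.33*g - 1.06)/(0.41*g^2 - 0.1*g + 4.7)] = (-4.44089209850063e-16*g^5 + 8.88178419700125e-16*g^4 - 9.114106*g^3 - 35.817156*g^2 + 322.17222*g + 110.66944)/(0.068921*g^6 - 0.05043*g^5 + 2.38251*g^4 - 1.1572*g^3 + 27.3117*g^2 - 6.627*g + 103.823)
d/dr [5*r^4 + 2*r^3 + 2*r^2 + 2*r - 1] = 20*r^3 + 6*r^2 + 4*r + 2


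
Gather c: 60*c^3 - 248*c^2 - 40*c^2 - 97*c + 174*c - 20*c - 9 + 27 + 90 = 60*c^3 - 288*c^2 + 57*c + 108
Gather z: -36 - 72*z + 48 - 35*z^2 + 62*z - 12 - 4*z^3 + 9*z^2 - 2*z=-4*z^3 - 26*z^2 - 12*z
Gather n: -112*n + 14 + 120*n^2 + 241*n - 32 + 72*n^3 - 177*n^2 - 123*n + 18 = 72*n^3 - 57*n^2 + 6*n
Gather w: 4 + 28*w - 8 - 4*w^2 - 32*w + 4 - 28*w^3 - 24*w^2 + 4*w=-28*w^3 - 28*w^2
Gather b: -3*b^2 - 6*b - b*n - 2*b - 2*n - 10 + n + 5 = -3*b^2 + b*(-n - 8) - n - 5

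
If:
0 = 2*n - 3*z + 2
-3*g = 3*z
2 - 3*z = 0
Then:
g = -2/3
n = 0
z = 2/3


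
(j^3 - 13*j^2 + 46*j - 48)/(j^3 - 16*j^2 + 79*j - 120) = (j - 2)/(j - 5)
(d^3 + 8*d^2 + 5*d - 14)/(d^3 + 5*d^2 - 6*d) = (d^2 + 9*d + 14)/(d*(d + 6))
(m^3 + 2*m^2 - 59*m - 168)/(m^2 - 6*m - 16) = (m^2 + 10*m + 21)/(m + 2)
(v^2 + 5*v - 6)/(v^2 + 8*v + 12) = (v - 1)/(v + 2)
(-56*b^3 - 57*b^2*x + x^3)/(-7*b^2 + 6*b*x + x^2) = (-8*b^2 - 7*b*x + x^2)/(-b + x)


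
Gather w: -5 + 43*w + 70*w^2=70*w^2 + 43*w - 5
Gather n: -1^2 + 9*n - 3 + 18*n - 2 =27*n - 6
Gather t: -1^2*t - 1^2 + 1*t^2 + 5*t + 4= t^2 + 4*t + 3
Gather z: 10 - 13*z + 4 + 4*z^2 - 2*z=4*z^2 - 15*z + 14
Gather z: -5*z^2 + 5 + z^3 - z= z^3 - 5*z^2 - z + 5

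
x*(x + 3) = x^2 + 3*x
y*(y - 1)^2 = y^3 - 2*y^2 + y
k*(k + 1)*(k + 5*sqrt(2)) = k^3 + k^2 + 5*sqrt(2)*k^2 + 5*sqrt(2)*k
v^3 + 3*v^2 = v^2*(v + 3)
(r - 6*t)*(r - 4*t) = r^2 - 10*r*t + 24*t^2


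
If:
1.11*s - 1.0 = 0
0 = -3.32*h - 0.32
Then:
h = -0.10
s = 0.90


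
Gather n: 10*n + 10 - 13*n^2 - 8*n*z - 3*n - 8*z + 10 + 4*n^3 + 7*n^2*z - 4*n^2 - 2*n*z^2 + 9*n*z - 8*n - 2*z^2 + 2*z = 4*n^3 + n^2*(7*z - 17) + n*(-2*z^2 + z - 1) - 2*z^2 - 6*z + 20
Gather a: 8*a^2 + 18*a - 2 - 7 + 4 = 8*a^2 + 18*a - 5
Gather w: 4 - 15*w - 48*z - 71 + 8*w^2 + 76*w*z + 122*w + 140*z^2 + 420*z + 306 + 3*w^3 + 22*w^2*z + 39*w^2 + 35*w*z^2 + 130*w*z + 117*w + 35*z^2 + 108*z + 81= 3*w^3 + w^2*(22*z + 47) + w*(35*z^2 + 206*z + 224) + 175*z^2 + 480*z + 320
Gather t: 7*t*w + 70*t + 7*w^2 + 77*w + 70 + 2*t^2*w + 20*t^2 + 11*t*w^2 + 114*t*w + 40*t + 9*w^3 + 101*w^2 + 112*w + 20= t^2*(2*w + 20) + t*(11*w^2 + 121*w + 110) + 9*w^3 + 108*w^2 + 189*w + 90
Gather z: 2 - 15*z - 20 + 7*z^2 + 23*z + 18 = 7*z^2 + 8*z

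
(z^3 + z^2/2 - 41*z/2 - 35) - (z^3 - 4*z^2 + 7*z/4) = 9*z^2/2 - 89*z/4 - 35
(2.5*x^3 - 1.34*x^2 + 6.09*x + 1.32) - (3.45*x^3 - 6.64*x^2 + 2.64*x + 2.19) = -0.95*x^3 + 5.3*x^2 + 3.45*x - 0.87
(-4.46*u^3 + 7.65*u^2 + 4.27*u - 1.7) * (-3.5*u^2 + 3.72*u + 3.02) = 15.61*u^5 - 43.3662*u^4 + 0.0438000000000027*u^3 + 44.9374*u^2 + 6.5714*u - 5.134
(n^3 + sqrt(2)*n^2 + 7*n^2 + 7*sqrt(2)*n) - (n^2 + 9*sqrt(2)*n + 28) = n^3 + sqrt(2)*n^2 + 6*n^2 - 2*sqrt(2)*n - 28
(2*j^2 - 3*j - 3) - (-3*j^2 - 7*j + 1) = 5*j^2 + 4*j - 4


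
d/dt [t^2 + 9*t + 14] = 2*t + 9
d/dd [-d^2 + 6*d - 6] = 6 - 2*d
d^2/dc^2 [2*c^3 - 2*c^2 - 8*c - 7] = 12*c - 4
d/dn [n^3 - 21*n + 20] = 3*n^2 - 21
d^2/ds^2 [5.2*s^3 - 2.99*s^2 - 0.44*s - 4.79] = 31.2*s - 5.98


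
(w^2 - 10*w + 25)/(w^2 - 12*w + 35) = (w - 5)/(w - 7)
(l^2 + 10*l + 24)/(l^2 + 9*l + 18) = (l + 4)/(l + 3)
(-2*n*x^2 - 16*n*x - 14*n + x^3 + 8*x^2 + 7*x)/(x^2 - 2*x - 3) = (-2*n*x - 14*n + x^2 + 7*x)/(x - 3)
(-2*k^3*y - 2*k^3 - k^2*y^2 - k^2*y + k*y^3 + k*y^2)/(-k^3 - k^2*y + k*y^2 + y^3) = k*(-2*k*y - 2*k + y^2 + y)/(-k^2 + y^2)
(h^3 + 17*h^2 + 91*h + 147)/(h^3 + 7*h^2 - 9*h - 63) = (h + 7)/(h - 3)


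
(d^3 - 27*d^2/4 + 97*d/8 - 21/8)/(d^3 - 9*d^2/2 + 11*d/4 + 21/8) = (4*d^2 - 13*d + 3)/(4*d^2 - 4*d - 3)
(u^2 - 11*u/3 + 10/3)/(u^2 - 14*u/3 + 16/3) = (3*u - 5)/(3*u - 8)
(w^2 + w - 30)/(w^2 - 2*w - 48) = (w - 5)/(w - 8)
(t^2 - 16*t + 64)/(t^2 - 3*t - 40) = (t - 8)/(t + 5)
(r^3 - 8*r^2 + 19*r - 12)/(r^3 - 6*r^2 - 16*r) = (-r^3 + 8*r^2 - 19*r + 12)/(r*(-r^2 + 6*r + 16))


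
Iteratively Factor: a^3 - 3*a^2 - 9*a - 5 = (a + 1)*(a^2 - 4*a - 5) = (a - 5)*(a + 1)*(a + 1)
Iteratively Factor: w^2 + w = (w)*(w + 1)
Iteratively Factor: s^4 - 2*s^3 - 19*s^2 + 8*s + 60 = (s + 3)*(s^3 - 5*s^2 - 4*s + 20) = (s - 5)*(s + 3)*(s^2 - 4) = (s - 5)*(s - 2)*(s + 3)*(s + 2)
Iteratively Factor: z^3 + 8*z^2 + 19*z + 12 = (z + 1)*(z^2 + 7*z + 12) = (z + 1)*(z + 4)*(z + 3)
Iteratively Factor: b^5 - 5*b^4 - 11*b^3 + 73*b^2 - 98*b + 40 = (b - 5)*(b^4 - 11*b^2 + 18*b - 8) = (b - 5)*(b - 1)*(b^3 + b^2 - 10*b + 8) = (b - 5)*(b - 1)^2*(b^2 + 2*b - 8) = (b - 5)*(b - 1)^2*(b + 4)*(b - 2)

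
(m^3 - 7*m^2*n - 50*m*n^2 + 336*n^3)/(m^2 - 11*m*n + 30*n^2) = (m^2 - m*n - 56*n^2)/(m - 5*n)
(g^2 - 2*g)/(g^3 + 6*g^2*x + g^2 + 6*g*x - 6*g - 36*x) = g/(g^2 + 6*g*x + 3*g + 18*x)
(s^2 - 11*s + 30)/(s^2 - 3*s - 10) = (s - 6)/(s + 2)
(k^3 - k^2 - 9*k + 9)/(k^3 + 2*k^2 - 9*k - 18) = (k - 1)/(k + 2)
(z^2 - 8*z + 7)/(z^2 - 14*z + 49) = (z - 1)/(z - 7)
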